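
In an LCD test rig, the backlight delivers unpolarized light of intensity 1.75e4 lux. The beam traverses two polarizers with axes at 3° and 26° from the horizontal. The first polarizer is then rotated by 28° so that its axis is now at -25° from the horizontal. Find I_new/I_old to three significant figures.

Before rotation:
Unpolarized light through the first polarizer → I₁ = ½ I₀, now polarized at 3°.
I₂ = I₁ cos²(26° − 3°) = 0.5 I₀ · cos²(23°) = 0.4237 I₀.
After rotation:
Unpolarized light through the first polarizer → I₁ = ½ I₀, now polarized at -25°.
I₂ = I₁ cos²(26° + 25°) = 0.5 I₀ · cos²(51°) = 0.198 I₀.
Ratio = 0.198 / 0.4237 = 0.4674.

I_new/I_old ≈ 0.467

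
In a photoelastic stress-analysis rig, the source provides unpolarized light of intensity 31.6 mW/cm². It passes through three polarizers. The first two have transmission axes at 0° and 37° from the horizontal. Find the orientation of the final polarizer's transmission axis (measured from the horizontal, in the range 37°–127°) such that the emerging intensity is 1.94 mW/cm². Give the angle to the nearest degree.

θ ≈ 101°

Unpolarized light through the first polarizer → I₁ = ½ I₀, now polarized at 0°.
I₂ = I₁ cos²(37° − 0°) = 0.5 I₀ · cos²(37°) = 0.3189 I₀.
Target fraction: 1.94 / 31.6 mW/cm² = 0.06139 of I₀.
Need I₃/I₀ = 0.06139, so cos²(θ − 37°) = 0.06139 / 0.3189 = 0.1925.
θ − 37° = arccos(√0.1925) = 64.0°, giving θ ≈ 37 + 64.0 = 101.0°.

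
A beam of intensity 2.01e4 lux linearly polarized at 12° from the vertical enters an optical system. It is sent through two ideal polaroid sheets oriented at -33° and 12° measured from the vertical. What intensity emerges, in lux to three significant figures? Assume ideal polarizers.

I ≈ 5030 lux

By Malus's law, I₁ = 2.01e4 lux · cos²(45°) = 1.005e+04 lux.
I₂ = I₁ · cos²(45°) = 1.005e+04 · 0.5 = 5025 lux.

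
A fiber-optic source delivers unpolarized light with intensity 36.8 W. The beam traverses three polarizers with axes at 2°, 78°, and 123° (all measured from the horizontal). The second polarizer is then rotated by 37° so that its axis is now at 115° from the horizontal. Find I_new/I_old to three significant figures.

I_new/I_old ≈ 5.12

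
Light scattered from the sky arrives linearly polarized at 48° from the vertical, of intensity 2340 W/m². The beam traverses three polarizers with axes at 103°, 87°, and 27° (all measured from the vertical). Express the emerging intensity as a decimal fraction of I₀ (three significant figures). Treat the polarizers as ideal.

I/I₀ ≈ 0.0760

By Malus's law, I₁ = 2340 W/m² · cos²(55°) = 769.8 W/m².
I₂ = I₁ · cos²(16°) = 769.8 · 0.924 = 711.3 W/m².
I₃ = I₂ · cos²(60°) = 711.3 · 0.25 = 177.8 W/m².
Transmitted fraction = 0.076.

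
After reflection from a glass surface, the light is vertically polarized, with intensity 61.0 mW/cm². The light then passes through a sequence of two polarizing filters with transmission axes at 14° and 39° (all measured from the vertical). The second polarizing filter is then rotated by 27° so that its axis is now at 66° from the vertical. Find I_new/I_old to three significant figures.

I_new/I_old ≈ 0.461

Before rotation:
I₁ = I₀ cos²(14° − 0°) = I₀ cos²(14°) = 0.9415 I₀.
I₂ = I₁ cos²(39° − 14°) = 0.9415 I₀ · cos²(25°) = 0.7733 I₀.
After rotation:
I₁ = I₀ cos²(14° − 0°) = I₀ cos²(14°) = 0.9415 I₀.
I₂ = I₁ cos²(66° − 14°) = 0.9415 I₀ · cos²(52°) = 0.3569 I₀.
Ratio = 0.3569 / 0.7733 = 0.4615.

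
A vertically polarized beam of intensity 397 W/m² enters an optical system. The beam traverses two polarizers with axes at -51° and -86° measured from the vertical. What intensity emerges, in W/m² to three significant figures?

I ≈ 106 W/m²

By Malus's law, I₁ = 397 W/m² · cos²(51°) = 157.2 W/m².
I₂ = I₁ · cos²(35°) = 157.2 · 0.671 = 105.5 W/m².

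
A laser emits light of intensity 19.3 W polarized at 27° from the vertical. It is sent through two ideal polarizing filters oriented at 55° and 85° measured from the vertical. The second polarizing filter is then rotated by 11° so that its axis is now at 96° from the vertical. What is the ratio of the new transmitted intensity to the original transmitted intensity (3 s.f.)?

I_new/I_old ≈ 0.759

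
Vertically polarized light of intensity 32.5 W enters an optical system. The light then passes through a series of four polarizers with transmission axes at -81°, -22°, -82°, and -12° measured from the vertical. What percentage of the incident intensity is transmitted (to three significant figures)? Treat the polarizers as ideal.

I₁ = 32.5 W · cos²(81°) = 0.7953 W.
I₂ = I₁ · cos²(59°) = 0.7953 · 0.2653 = 0.211 W.
I₃ = I₂ · cos²(60°) = 0.211 · 0.25 = 0.05274 W.
I₄ = I₃ · cos²(70°) = 0.05274 · 0.117 = 0.00617 W.
That is 0.01898% of the incident intensity.

≈ 0.0190%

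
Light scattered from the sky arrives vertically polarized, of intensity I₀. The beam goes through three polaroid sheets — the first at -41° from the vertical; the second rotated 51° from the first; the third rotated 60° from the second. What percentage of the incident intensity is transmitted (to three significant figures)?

≈ 5.64%

I₁ = I₀ cos²(-41° − 0°) = I₀ cos²(41°) = 0.5696 I₀.
I₂ = I₁ cos²(51°) = 0.5696 · 0.396 I₀ = 0.2256 I₀.
I₃ = I₂ cos²(60°) = 0.2256 · 0.25 I₀ = 0.0564 I₀.
That is 5.64% of the incident intensity.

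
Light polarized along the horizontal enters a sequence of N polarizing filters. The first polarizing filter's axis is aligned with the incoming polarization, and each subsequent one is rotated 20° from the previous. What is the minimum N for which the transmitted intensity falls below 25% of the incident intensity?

First polarizer is aligned with the polarization: full transmission.
Each further stage multiplies by cos²(20°) = 0.883.
After N polarizers: T = 0.883^(N−1). Require T < 0.25 ⇒ N−1 > ln(0.25)/ln(0.883) = 11.14, so N−1 ≥ 12 and N = 13.
Check: N=13 gives T = 0.2247 < 0.25; N=12 gives T = 0.2545.

N = 13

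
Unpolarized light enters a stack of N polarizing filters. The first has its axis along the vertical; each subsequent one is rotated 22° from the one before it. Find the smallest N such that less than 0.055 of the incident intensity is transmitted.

N = 16

First polarizer halves the unpolarized light: factor 1/2.
Each further stage multiplies by cos²(22°) = 0.8597.
After N polarizers: T = 0.5·0.8597^(N−1). Require T < 0.055 ⇒ N−1 > ln(0.055/0.5)/ln(0.8597) = 14.60, so N−1 ≥ 15 and N = 16.
Check: N=16 gives T = 0.05175 < 0.055; N=15 gives T = 0.0602.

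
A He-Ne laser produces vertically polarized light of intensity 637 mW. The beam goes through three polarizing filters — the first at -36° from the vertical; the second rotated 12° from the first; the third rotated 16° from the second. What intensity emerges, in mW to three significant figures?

I ≈ 369 mW

I₁ = 637 mW · cos²(36°) = 416.9 mW.
I₂ = I₁ · cos²(12°) = 416.9 · 0.9568 = 398.9 mW.
I₃ = I₂ · cos²(16°) = 398.9 · 0.924 = 368.6 mW.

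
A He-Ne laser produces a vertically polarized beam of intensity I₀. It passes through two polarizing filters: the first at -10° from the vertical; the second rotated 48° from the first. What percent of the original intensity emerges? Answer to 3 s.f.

By Malus's law, I₁ = I₀ cos²(-10° − 0°) = I₀ cos²(10°) = 0.9698 I₀.
I₂ = I₁ cos²(48°) = 0.9698 · 0.4477 I₀ = 0.4342 I₀.
That is 43.42% of the incident intensity.

≈ 43.4%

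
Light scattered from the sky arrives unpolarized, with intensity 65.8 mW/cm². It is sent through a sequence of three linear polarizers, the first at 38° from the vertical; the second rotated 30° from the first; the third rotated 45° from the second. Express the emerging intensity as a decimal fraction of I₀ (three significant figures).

I/I₀ ≈ 0.188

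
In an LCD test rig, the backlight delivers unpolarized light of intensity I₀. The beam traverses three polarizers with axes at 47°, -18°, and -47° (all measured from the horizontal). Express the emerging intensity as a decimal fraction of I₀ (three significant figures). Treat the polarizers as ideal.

≈ 0.0683 I₀

Unpolarized light through the first polarizer → I₁ = ½ I₀, now polarized at 47°.
I₂ = I₁ cos²(-18° − 47°) = 0.5 I₀ · cos²(65°) = 0.0893 I₀.
I₃ = I₂ cos²(-47° + 18°) = 0.0893 I₀ · cos²(29°) = 0.06831 I₀.
Transmitted fraction = 0.06831.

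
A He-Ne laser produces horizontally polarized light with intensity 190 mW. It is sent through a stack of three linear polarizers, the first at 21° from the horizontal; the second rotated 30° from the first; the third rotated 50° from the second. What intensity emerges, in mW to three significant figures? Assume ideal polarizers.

I₁ = 190 mW · cos²(21°) = 165.6 mW.
I₂ = I₁ · cos²(30°) = 165.6 · 0.75 = 124.2 mW.
I₃ = I₂ · cos²(50°) = 124.2 · 0.4132 = 51.32 mW.

I ≈ 51.3 mW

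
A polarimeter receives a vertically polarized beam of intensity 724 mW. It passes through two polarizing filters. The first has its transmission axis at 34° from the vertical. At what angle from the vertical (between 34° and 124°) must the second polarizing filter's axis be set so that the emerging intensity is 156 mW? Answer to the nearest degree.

By Malus's law, I₁ = I₀ cos²(34° − 0°) = I₀ cos²(34°) = 0.6873 I₀.
Target fraction: 156 / 724 mW = 0.2155 of I₀.
Need I₂/I₀ = 0.2155, so cos²(θ − 34°) = 0.2155 / 0.6873 = 0.3135.
θ − 34° = arccos(√0.3135) = 56.0°, giving θ ≈ 34 + 56.0 = 90.0°.

θ ≈ 90°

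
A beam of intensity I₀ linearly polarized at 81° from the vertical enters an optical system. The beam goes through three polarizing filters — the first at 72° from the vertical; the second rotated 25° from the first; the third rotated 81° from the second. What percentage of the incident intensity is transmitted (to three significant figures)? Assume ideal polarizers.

≈ 1.96%

I₁ = I₀ cos²(72° − 81°) = I₀ cos²(9°) = 0.9755 I₀.
I₂ = I₁ cos²(25°) = 0.9755 · 0.8214 I₀ = 0.8013 I₀.
I₃ = I₂ cos²(81°) = 0.8013 · 0.02447 I₀ = 0.01961 I₀.
That is 1.961% of the incident intensity.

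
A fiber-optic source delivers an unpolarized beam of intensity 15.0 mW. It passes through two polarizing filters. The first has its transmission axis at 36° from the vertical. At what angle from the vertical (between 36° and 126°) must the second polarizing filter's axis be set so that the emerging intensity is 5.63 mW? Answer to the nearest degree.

θ ≈ 66°

Unpolarized light through the first polarizer → I₁ = ½ I₀, now polarized at 36°.
Target fraction: 5.63 / 15.0 mW = 0.3753 of I₀.
Need I₂/I₀ = 0.3753, so cos²(θ − 36°) = 0.3753 / 0.5 = 0.7507.
θ − 36° = arccos(√0.7507) = 30.0°, giving θ ≈ 36 + 30.0 = 66.0°.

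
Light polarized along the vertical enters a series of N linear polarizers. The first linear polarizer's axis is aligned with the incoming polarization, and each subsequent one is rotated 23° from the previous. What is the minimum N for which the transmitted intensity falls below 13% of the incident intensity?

N = 14

First polarizer is aligned with the polarization: full transmission.
Each further stage multiplies by cos²(23°) = 0.8473.
After N polarizers: T = 0.8473^(N−1). Require T < 0.13 ⇒ N−1 > ln(0.13)/ln(0.8473) = 12.32, so N−1 ≥ 13 and N = 14.
Check: N=14 gives T = 0.1161 < 0.13; N=13 gives T = 0.137.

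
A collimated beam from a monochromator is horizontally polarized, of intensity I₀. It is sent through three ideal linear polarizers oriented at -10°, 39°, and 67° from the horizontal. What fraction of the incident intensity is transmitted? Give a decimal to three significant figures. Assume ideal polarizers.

≈ 0.325 I₀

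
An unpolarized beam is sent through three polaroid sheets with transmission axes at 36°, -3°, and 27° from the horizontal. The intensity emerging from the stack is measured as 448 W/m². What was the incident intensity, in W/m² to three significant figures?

Unpolarized light through the first polarizer → I₁ = ½ I₀, now polarized at 36°.
I₂ = I₁ cos²(-3° − 36°) = 0.5 I₀ · cos²(39°) = 0.302 I₀.
I₃ = I₂ cos²(27° + 3°) = 0.302 I₀ · cos²(30°) = 0.2265 I₀.
So 448 W/m² = 0.2265 I₀, giving I₀ = 448/0.2265 = 1978 W/m².

I₀ ≈ 1980 W/m²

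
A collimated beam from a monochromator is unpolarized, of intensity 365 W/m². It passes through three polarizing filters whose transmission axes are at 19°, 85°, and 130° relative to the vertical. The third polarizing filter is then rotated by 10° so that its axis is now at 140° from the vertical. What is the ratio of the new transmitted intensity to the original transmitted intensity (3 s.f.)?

I_new/I_old ≈ 0.658

Before rotation:
Unpolarized light through the first polarizer → I₁ = ½ I₀, now polarized at 19°.
I₂ = I₁ cos²(85° − 19°) = 0.5 I₀ · cos²(66°) = 0.08272 I₀.
I₃ = I₂ cos²(130° − 85°) = 0.08272 I₀ · cos²(45°) = 0.04136 I₀.
After rotation:
Unpolarized light through the first polarizer → I₁ = ½ I₀, now polarized at 19°.
I₂ = I₁ cos²(85° − 19°) = 0.5 I₀ · cos²(66°) = 0.08272 I₀.
I₃ = I₂ cos²(140° − 85°) = 0.08272 I₀ · cos²(55°) = 0.02721 I₀.
Ratio = 0.02721 / 0.04136 = 0.658.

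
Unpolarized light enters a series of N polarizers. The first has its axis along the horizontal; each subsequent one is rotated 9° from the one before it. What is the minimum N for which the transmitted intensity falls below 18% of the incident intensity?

N = 43

First polarizer halves the unpolarized light: factor 1/2.
Each further stage multiplies by cos²(9°) = 0.9755.
After N polarizers: T = 0.5·0.9755^(N−1). Require T < 0.18 ⇒ N−1 > ln(0.18/0.5)/ln(0.9755) = 41.24, so N−1 ≥ 42 and N = 43.
Check: N=43 gives T = 0.1766 < 0.18; N=42 gives T = 0.1811.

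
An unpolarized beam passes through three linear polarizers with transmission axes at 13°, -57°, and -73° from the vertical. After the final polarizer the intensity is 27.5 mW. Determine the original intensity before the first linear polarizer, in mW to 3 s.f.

Unpolarized light through the first polarizer → I₁ = ½ I₀, now polarized at 13°.
I₂ = I₁ cos²(-57° − 13°) = 0.5 I₀ · cos²(70°) = 0.05849 I₀.
I₃ = I₂ cos²(-73° + 57°) = 0.05849 I₀ · cos²(16°) = 0.05405 I₀.
So 27.5 mW = 0.05405 I₀, giving I₀ = 27.5/0.05405 = 508.8 mW.

I₀ ≈ 509 mW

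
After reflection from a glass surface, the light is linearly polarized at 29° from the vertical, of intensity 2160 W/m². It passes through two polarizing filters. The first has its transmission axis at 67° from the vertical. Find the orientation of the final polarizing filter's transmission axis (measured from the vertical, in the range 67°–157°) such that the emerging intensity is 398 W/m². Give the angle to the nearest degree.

By Malus's law, I₁ = I₀ cos²(67° − 29°) = I₀ cos²(38°) = 0.621 I₀.
Target fraction: 398 / 2160 W/m² = 0.1843 of I₀.
Need I₂/I₀ = 0.1843, so cos²(θ − 67°) = 0.1843 / 0.621 = 0.2967.
θ − 67° = arccos(√0.2967) = 57.0°, giving θ ≈ 67 + 57.0 = 124.0°.

θ ≈ 124°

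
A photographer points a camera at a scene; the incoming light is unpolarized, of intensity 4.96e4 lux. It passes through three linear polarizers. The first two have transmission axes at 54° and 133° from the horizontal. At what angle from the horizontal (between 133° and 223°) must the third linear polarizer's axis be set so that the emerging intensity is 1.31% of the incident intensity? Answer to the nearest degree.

Unpolarized light through the first polarizer → I₁ = ½ I₀, now polarized at 54°.
I₂ = I₁ cos²(133° − 54°) = 0.5 I₀ · cos²(79°) = 0.0182 I₀.
Need I₃/I₀ = 0.0131, so cos²(θ − 133°) = 0.0131 / 0.0182 = 0.7196.
θ − 133° = arccos(√0.7196) = 32.0°, giving θ ≈ 133 + 32.0 = 165.0°.

θ ≈ 165°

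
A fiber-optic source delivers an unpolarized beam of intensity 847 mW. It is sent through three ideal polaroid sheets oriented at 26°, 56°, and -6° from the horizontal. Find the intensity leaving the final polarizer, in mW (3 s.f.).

Unpolarized light through the first polarizer → I₁ = 847 mW/2 = 423.5 mW, polarized at 26°.
I₂ = I₁ · cos²(30°) = 423.5 · 0.75 = 317.6 mW.
I₃ = I₂ · cos²(62°) = 317.6 · 0.2204 = 70.01 mW.

I ≈ 70.0 mW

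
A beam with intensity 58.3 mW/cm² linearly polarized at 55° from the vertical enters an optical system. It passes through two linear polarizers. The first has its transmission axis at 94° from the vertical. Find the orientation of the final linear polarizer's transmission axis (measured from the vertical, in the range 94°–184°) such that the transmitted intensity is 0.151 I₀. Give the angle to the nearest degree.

I₁ = I₀ cos²(94° − 55°) = I₀ cos²(39°) = 0.604 I₀.
Need I₂/I₀ = 0.151, so cos²(θ − 94°) = 0.151 / 0.604 = 0.25.
θ − 94° = arccos(√0.25) = 60.0°, giving θ ≈ 94 + 60.0 = 154.0°.

θ ≈ 154°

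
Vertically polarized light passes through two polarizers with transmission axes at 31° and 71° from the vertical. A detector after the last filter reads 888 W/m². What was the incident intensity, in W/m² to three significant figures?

By Malus's law, I₁ = I₀ cos²(31° − 0°) = I₀ cos²(31°) = 0.7347 I₀.
I₂ = I₁ cos²(71° − 31°) = 0.7347 I₀ · cos²(40°) = 0.4312 I₀.
So 888 W/m² = 0.4312 I₀, giving I₀ = 888/0.4312 = 2060 W/m².

I₀ ≈ 2060 W/m²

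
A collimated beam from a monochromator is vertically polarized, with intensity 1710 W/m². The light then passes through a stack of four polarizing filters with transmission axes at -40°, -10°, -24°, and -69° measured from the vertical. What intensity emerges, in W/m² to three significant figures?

I ≈ 354 W/m²

By Malus's law, I₁ = 1710 W/m² · cos²(40°) = 1003 W/m².
I₂ = I₁ · cos²(30°) = 1003 · 0.75 = 752.6 W/m².
I₃ = I₂ · cos²(14°) = 752.6 · 0.9415 = 708.6 W/m².
I₄ = I₃ · cos²(45°) = 708.6 · 0.5 = 354.3 W/m².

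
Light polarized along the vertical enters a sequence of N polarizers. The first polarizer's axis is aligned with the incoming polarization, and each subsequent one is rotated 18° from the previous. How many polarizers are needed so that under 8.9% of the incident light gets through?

First polarizer is aligned with the polarization: full transmission.
Each further stage multiplies by cos²(18°) = 0.9045.
After N polarizers: T = 0.9045^(N−1). Require T < 0.089 ⇒ N−1 > ln(0.089)/ln(0.9045) = 24.10, so N−1 ≥ 25 and N = 26.
Check: N=26 gives T = 0.08134 < 0.089; N=25 gives T = 0.08993.

N = 26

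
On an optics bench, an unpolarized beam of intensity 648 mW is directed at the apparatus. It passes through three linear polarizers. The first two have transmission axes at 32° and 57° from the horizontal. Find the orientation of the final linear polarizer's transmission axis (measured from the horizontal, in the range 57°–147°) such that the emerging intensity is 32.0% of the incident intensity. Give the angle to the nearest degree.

θ ≈ 85°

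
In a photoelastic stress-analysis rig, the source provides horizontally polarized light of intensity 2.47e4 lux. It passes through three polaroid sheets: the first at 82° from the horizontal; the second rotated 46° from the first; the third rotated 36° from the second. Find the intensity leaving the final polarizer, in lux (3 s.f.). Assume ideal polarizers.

I ≈ 151 lux

I₁ = 2.47e4 lux · cos²(82°) = 478.4 lux.
I₂ = I₁ · cos²(46°) = 478.4 · 0.4826 = 230.9 lux.
I₃ = I₂ · cos²(36°) = 230.9 · 0.6545 = 151.1 lux.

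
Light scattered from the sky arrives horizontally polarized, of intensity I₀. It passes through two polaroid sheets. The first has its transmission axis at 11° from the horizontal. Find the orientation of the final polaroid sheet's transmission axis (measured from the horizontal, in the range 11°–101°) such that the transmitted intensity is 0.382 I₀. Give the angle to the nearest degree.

θ ≈ 62°

I₁ = I₀ cos²(11° − 0°) = I₀ cos²(11°) = 0.9636 I₀.
Need I₂/I₀ = 0.382, so cos²(θ − 11°) = 0.382 / 0.9636 = 0.3964.
θ − 11° = arccos(√0.3964) = 51.0°, giving θ ≈ 11 + 51.0 = 62.0°.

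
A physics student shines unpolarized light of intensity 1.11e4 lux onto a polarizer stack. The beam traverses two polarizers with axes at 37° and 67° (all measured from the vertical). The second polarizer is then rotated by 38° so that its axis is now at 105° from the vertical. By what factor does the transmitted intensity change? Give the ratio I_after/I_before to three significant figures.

I_new/I_old ≈ 0.187

Before rotation:
Unpolarized light through the first polarizer → I₁ = ½ I₀, now polarized at 37°.
I₂ = I₁ cos²(67° − 37°) = 0.5 I₀ · cos²(30°) = 0.375 I₀.
After rotation:
Unpolarized light through the first polarizer → I₁ = ½ I₀, now polarized at 37°.
I₂ = I₁ cos²(105° − 37°) = 0.5 I₀ · cos²(68°) = 0.07017 I₀.
Ratio = 0.07017 / 0.375 = 0.1871.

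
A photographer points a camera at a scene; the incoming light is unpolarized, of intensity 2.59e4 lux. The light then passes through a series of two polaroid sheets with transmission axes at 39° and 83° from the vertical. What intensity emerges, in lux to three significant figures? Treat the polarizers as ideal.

Unpolarized light through the first polarizer → I₁ = 2.59e4 lux/2 = 1.295e+04 lux, polarized at 39°.
I₂ = I₁ · cos²(44°) = 1.295e+04 · 0.5174 = 6701 lux.

I ≈ 6700 lux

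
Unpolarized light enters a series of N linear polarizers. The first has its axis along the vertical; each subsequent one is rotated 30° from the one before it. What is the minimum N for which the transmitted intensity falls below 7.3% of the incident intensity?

First polarizer halves the unpolarized light: factor 1/2.
Each further stage multiplies by cos²(30°) = 0.75.
After N polarizers: T = 0.5·0.75^(N−1). Require T < 0.073 ⇒ N−1 > ln(0.073/0.5)/ln(0.75) = 6.69, so N−1 ≥ 7 and N = 8.
Check: N=8 gives T = 0.06674 < 0.073; N=7 gives T = 0.08899.

N = 8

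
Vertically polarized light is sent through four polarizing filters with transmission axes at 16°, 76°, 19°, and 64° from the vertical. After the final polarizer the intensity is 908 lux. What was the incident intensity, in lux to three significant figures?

I₀ ≈ 2.65e4 lux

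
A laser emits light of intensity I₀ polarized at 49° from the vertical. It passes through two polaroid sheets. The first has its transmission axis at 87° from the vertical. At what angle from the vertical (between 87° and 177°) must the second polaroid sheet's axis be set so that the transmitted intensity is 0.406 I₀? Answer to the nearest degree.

θ ≈ 123°

I₁ = I₀ cos²(87° − 49°) = I₀ cos²(38°) = 0.621 I₀.
Need I₂/I₀ = 0.406, so cos²(θ − 87°) = 0.406 / 0.621 = 0.6538.
θ − 87° = arccos(√0.6538) = 36.0°, giving θ ≈ 87 + 36.0 = 123.0°.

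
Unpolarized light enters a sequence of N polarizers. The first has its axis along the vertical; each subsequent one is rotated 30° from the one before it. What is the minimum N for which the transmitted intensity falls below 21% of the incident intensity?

N = 5

First polarizer halves the unpolarized light: factor 1/2.
Each further stage multiplies by cos²(30°) = 0.75.
After N polarizers: T = 0.5·0.75^(N−1). Require T < 0.21 ⇒ N−1 > ln(0.21/0.5)/ln(0.75) = 3.02, so N−1 ≥ 4 and N = 5.
Check: N=5 gives T = 0.1582 < 0.21; N=4 gives T = 0.2109.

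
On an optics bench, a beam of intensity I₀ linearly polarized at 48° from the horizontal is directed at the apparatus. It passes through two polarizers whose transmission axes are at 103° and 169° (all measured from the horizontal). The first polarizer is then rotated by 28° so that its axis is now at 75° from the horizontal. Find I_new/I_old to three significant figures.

I_new/I_old ≈ 0.0710

Before rotation:
I₁ = I₀ cos²(103° − 48°) = I₀ cos²(55°) = 0.329 I₀.
I₂ = I₁ cos²(169° − 103°) = 0.329 I₀ · cos²(66°) = 0.05443 I₀.
After rotation:
I₁ = I₀ cos²(75° − 48°) = I₀ cos²(27°) = 0.7939 I₀.
Angle between axes 1 and 2: 86°. I₂ = 0.7939 I₀ · cos²(86°) = 0.003863 I₀.
Ratio = 0.003863 / 0.05443 = 0.07098.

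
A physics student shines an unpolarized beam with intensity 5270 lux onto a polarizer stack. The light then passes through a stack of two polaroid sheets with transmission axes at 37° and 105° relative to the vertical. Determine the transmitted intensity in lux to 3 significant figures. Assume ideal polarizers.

I ≈ 370 lux

Unpolarized light through the first polarizer → I₁ = 5270 lux/2 = 2635 lux, polarized at 37°.
I₂ = I₁ · cos²(68°) = 2635 · 0.1403 = 369.8 lux.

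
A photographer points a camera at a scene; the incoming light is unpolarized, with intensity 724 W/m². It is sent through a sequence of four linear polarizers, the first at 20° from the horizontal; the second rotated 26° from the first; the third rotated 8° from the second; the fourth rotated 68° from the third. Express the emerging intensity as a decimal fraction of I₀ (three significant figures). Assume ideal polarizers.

I/I₀ ≈ 0.0556

Unpolarized light through the first polarizer → I₁ = 724 W/m²/2 = 362 W/m², polarized at 20°.
I₂ = I₁ · cos²(26°) = 362 · 0.8078 = 292.4 W/m².
I₃ = I₂ · cos²(8°) = 292.4 · 0.9806 = 286.8 W/m².
I₄ = I₃ · cos²(68°) = 286.8 · 0.1403 = 40.24 W/m².
Transmitted fraction = 0.05558.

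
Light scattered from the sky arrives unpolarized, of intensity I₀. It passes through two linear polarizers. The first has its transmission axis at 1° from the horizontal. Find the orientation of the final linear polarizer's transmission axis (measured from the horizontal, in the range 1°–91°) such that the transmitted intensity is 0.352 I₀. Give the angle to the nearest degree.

θ ≈ 34°

Unpolarized light through the first polarizer → I₁ = ½ I₀, now polarized at 1°.
Need I₂/I₀ = 0.352, so cos²(θ − 1°) = 0.352 / 0.5 = 0.704.
θ − 1° = arccos(√0.704) = 33.0°, giving θ ≈ 1 + 33.0 = 34.0°.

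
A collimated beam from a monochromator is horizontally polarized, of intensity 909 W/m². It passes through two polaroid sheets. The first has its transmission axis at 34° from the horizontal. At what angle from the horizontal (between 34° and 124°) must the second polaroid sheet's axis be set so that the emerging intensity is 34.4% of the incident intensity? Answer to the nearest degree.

I₁ = I₀ cos²(34° − 0°) = I₀ cos²(34°) = 0.6873 I₀.
Need I₂/I₀ = 0.344, so cos²(θ − 34°) = 0.344 / 0.6873 = 0.5005.
θ − 34° = arccos(√0.5005) = 45.0°, giving θ ≈ 34 + 45.0 = 79.0°.

θ ≈ 79°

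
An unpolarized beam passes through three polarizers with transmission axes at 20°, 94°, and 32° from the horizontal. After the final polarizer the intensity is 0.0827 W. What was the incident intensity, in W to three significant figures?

I₀ ≈ 9.88 W

Unpolarized light through the first polarizer → I₁ = ½ I₀, now polarized at 20°.
I₂ = I₁ cos²(94° − 20°) = 0.5 I₀ · cos²(74°) = 0.03799 I₀.
I₃ = I₂ cos²(32° − 94°) = 0.03799 I₀ · cos²(62°) = 0.008373 I₀.
So 0.0827 W = 0.008373 I₀, giving I₀ = 0.0827/0.008373 = 9.877 W.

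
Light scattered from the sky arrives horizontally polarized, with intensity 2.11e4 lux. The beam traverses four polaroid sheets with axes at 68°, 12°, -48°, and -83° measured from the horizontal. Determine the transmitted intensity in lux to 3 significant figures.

I₁ = 2.11e4 lux · cos²(68°) = 2961 lux.
I₂ = I₁ · cos²(56°) = 2961 · 0.3127 = 925.9 lux.
I₃ = I₂ · cos²(60°) = 925.9 · 0.25 = 231.5 lux.
I₄ = I₃ · cos²(35°) = 231.5 · 0.671 = 155.3 lux.

I ≈ 155 lux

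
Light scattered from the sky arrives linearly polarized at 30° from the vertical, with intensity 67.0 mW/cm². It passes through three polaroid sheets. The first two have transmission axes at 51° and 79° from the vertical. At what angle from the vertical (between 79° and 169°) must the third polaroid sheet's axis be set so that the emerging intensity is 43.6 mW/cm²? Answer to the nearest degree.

θ ≈ 91°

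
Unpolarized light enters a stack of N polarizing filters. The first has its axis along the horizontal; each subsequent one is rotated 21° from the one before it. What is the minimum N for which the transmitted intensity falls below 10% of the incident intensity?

First polarizer halves the unpolarized light: factor 1/2.
Each further stage multiplies by cos²(21°) = 0.8716.
After N polarizers: T = 0.5·0.8716^(N−1). Require T < 0.10 ⇒ N−1 > ln(0.10/0.5)/ln(0.8716) = 11.71, so N−1 ≥ 12 and N = 13.
Check: N=13 gives T = 0.09608 < 0.10; N=12 gives T = 0.1102.

N = 13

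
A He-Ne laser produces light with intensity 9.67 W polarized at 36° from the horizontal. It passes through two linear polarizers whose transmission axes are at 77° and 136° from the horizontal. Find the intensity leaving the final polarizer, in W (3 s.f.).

I₁ = 9.67 W · cos²(41°) = 5.508 W.
I₂ = I₁ · cos²(59°) = 5.508 · 0.2653 = 1.461 W.

I ≈ 1.46 W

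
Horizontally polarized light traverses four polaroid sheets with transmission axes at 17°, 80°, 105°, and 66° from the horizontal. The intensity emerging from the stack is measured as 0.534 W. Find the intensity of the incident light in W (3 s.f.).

I₀ ≈ 5.71 W

I₁ = I₀ cos²(17° − 0°) = I₀ cos²(17°) = 0.9145 I₀.
I₂ = I₁ cos²(80° − 17°) = 0.9145 I₀ · cos²(63°) = 0.1885 I₀.
I₃ = I₂ cos²(105° − 80°) = 0.1885 I₀ · cos²(25°) = 0.1548 I₀.
I₄ = I₃ cos²(66° − 105°) = 0.1548 I₀ · cos²(39°) = 0.09351 I₀.
So 0.534 W = 0.09351 I₀, giving I₀ = 0.534/0.09351 = 5.711 W.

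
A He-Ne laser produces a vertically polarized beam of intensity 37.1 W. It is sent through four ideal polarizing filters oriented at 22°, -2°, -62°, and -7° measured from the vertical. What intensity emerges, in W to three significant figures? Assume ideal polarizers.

I₁ = 37.1 W · cos²(22°) = 31.89 W.
I₂ = I₁ · cos²(24°) = 31.89 · 0.8346 = 26.62 W.
I₃ = I₂ · cos²(60°) = 26.62 · 0.25 = 6.654 W.
I₄ = I₃ · cos²(55°) = 6.654 · 0.329 = 2.189 W.

I ≈ 2.19 W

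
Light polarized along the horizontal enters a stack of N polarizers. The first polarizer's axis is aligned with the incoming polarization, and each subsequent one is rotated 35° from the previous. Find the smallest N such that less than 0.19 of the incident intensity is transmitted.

N = 6

First polarizer is aligned with the polarization: full transmission.
Each further stage multiplies by cos²(35°) = 0.671.
After N polarizers: T = 0.671^(N−1). Require T < 0.19 ⇒ N−1 > ln(0.19)/ln(0.671) = 4.16, so N−1 ≥ 5 and N = 6.
Check: N=6 gives T = 0.136 < 0.19; N=5 gives T = 0.2027.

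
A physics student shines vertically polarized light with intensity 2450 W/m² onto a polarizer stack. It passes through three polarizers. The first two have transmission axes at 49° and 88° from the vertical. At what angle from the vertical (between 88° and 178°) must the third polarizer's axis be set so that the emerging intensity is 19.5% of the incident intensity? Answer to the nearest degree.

θ ≈ 118°

I₁ = I₀ cos²(49° − 0°) = I₀ cos²(49°) = 0.4304 I₀.
I₂ = I₁ cos²(88° − 49°) = 0.4304 I₀ · cos²(39°) = 0.26 I₀.
Need I₃/I₀ = 0.195, so cos²(θ − 88°) = 0.195 / 0.26 = 0.7501.
θ − 88° = arccos(√0.7501) = 30.0°, giving θ ≈ 88 + 30.0 = 118.0°.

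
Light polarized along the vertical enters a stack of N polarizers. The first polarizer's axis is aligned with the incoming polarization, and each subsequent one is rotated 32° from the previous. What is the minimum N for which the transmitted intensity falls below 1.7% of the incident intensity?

First polarizer is aligned with the polarization: full transmission.
Each further stage multiplies by cos²(32°) = 0.7192.
After N polarizers: T = 0.7192^(N−1). Require T < 0.017 ⇒ N−1 > ln(0.017)/ln(0.7192) = 12.36, so N−1 ≥ 13 and N = 14.
Check: N=14 gives T = 0.01377 < 0.017; N=13 gives T = 0.01915.

N = 14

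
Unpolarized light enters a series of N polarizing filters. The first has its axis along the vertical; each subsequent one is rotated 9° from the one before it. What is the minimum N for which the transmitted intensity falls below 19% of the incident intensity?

N = 41

First polarizer halves the unpolarized light: factor 1/2.
Each further stage multiplies by cos²(9°) = 0.9755.
After N polarizers: T = 0.5·0.9755^(N−1). Require T < 0.19 ⇒ N−1 > ln(0.19/0.5)/ln(0.9755) = 39.05, so N−1 ≥ 40 and N = 41.
Check: N=41 gives T = 0.1856 < 0.19; N=40 gives T = 0.1902.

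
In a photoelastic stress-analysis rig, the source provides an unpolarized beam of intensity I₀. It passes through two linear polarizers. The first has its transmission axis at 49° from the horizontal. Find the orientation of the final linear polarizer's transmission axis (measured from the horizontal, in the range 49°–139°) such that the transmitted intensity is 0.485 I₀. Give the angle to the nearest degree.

Unpolarized light through the first polarizer → I₁ = ½ I₀, now polarized at 49°.
Need I₂/I₀ = 0.485, so cos²(θ − 49°) = 0.485 / 0.5 = 0.97.
θ − 49° = arccos(√0.97) = 10.0°, giving θ ≈ 49 + 10.0 = 59.0°.

θ ≈ 59°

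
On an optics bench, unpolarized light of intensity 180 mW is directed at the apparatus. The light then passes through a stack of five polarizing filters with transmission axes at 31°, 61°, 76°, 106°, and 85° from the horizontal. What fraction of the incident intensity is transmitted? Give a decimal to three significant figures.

I/I₀ ≈ 0.229

Unpolarized light through the first polarizer → I₁ = 180 mW/2 = 90 mW, polarized at 31°.
I₂ = I₁ · cos²(30°) = 90 · 0.75 = 67.5 mW.
I₃ = I₂ · cos²(15°) = 67.5 · 0.933 = 62.98 mW.
I₄ = I₃ · cos²(30°) = 62.98 · 0.75 = 47.23 mW.
I₅ = I₄ · cos²(21°) = 47.23 · 0.8716 = 41.17 mW.
Transmitted fraction = 0.2287.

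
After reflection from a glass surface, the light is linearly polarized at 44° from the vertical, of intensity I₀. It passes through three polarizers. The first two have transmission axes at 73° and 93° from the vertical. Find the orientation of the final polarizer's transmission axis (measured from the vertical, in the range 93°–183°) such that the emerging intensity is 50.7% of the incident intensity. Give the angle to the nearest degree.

θ ≈ 123°

I₁ = I₀ cos²(73° − 44°) = I₀ cos²(29°) = 0.765 I₀.
I₂ = I₁ cos²(93° − 73°) = 0.765 I₀ · cos²(20°) = 0.6755 I₀.
Need I₃/I₀ = 0.507, so cos²(θ − 93°) = 0.507 / 0.6755 = 0.7506.
θ − 93° = arccos(√0.7506) = 30.0°, giving θ ≈ 93 + 30.0 = 123.0°.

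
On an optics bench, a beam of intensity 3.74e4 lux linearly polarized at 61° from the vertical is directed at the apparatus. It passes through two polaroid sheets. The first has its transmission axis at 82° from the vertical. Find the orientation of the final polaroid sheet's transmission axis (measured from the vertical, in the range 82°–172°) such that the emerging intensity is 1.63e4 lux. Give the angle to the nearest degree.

θ ≈ 127°

By Malus's law, I₁ = I₀ cos²(82° − 61°) = I₀ cos²(21°) = 0.8716 I₀.
Target fraction: 1.63e4 / 3.74e4 lux = 0.4358 of I₀.
Need I₂/I₀ = 0.4358, so cos²(θ − 82°) = 0.4358 / 0.8716 = 0.5.
θ − 82° = arccos(√0.5) = 45.0°, giving θ ≈ 82 + 45.0 = 127.0°.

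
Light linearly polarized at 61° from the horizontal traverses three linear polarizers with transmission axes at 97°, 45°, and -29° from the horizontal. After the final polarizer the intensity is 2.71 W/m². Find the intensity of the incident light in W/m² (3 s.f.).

I₁ = I₀ cos²(97° − 61°) = I₀ cos²(36°) = 0.6545 I₀.
I₂ = I₁ cos²(45° − 97°) = 0.6545 I₀ · cos²(52°) = 0.2481 I₀.
I₃ = I₂ cos²(-29° − 45°) = 0.2481 I₀ · cos²(74°) = 0.01885 I₀.
So 2.71 W/m² = 0.01885 I₀, giving I₀ = 2.71/0.01885 = 143.8 W/m².

I₀ ≈ 144 W/m²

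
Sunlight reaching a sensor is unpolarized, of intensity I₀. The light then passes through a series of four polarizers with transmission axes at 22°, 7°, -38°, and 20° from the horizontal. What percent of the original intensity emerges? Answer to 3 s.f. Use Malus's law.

≈ 6.55%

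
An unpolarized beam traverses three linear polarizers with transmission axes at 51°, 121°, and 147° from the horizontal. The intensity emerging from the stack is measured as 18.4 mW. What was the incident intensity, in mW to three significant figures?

I₀ ≈ 389 mW

Unpolarized light through the first polarizer → I₁ = ½ I₀, now polarized at 51°.
I₂ = I₁ cos²(121° − 51°) = 0.5 I₀ · cos²(70°) = 0.05849 I₀.
I₃ = I₂ cos²(147° − 121°) = 0.05849 I₀ · cos²(26°) = 0.04725 I₀.
So 18.4 mW = 0.04725 I₀, giving I₀ = 18.4/0.04725 = 389.4 mW.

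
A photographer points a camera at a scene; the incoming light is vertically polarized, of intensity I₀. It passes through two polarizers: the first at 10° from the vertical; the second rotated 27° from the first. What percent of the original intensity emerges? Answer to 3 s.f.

I₁ = I₀ cos²(10° − 0°) = I₀ cos²(10°) = 0.9698 I₀.
I₂ = I₁ cos²(27°) = 0.9698 · 0.7939 I₀ = 0.77 I₀.
That is 77% of the incident intensity.

≈ 77.0%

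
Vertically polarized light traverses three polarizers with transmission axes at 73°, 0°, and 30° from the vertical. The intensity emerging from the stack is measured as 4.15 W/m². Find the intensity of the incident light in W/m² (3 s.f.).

I₁ = I₀ cos²(73° − 0°) = I₀ cos²(73°) = 0.08548 I₀.
I₂ = I₁ cos²(0° − 73°) = 0.08548 I₀ · cos²(73°) = 0.007307 I₀.
I₃ = I₂ cos²(30° − 0°) = 0.007307 I₀ · cos²(30°) = 0.00548 I₀.
So 4.15 W/m² = 0.00548 I₀, giving I₀ = 4.15/0.00548 = 757.3 W/m².

I₀ ≈ 757 W/m²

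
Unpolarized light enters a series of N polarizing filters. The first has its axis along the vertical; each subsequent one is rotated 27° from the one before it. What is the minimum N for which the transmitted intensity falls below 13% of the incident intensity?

N = 7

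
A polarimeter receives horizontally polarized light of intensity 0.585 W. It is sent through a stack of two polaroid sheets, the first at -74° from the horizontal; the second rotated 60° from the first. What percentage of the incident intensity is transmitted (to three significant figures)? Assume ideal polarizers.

≈ 1.90%

I₁ = 0.585 W · cos²(74°) = 0.04445 W.
I₂ = I₁ · cos²(60°) = 0.04445 · 0.25 = 0.01111 W.
That is 1.899% of the incident intensity.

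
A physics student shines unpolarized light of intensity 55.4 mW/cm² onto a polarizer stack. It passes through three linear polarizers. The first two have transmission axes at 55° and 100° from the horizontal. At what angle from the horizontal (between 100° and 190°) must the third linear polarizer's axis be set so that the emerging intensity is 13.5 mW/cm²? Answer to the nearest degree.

θ ≈ 109°

Unpolarized light through the first polarizer → I₁ = ½ I₀, now polarized at 55°.
I₂ = I₁ cos²(100° − 55°) = 0.5 I₀ · cos²(45°) = 0.25 I₀.
Target fraction: 13.5 / 55.4 mW/cm² = 0.2437 of I₀.
Need I₃/I₀ = 0.2437, so cos²(θ − 100°) = 0.2437 / 0.25 = 0.9747.
θ − 100° = arccos(√0.9747) = 9.1°, giving θ ≈ 100 + 9.1 = 109.1°.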